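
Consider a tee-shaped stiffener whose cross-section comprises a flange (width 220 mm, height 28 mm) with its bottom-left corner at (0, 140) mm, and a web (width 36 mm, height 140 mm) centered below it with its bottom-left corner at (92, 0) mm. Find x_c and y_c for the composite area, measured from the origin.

web: A = 36 × 140 = 5040.00, centroid at (110.00, 70.00).
flange: A = 220 × 28 = 6160.00, centroid at (110.00, 154.00).
ΣA = 11200.00 mm², ΣAx_c = 1232000.00 mm³, ΣAy_c = 1301440.00 mm³.
x_c = 1232000.00/11200.00 = 110.00 mm; y_c = 1301440.00/11200.00 = 116.20 mm.

x_c = 110.00 mm, y_c = 116.20 mm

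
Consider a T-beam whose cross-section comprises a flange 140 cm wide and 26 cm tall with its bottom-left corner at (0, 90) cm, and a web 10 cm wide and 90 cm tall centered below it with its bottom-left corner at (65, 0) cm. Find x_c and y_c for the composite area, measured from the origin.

x_c = 70.00 cm, y_c = 91.50 cm

web: A = 10 × 90 = 900.00, centroid at (70.00, 45.00).
flange: A = 140 × 26 = 3640.00, centroid at (70.00, 103.00).
ΣA = 4540.00 cm²
ΣAx_c = (900.00)(70.00) + (3640.00)(70.00) = 317800.00 cm³
ΣAy_c = (900.00)(45.00) + (3640.00)(103.00) = 415420.00 cm³
x_c = 317800.00 / 4540.00 = 70.00 cm
y_c = 415420.00 / 4540.00 = 91.50 cm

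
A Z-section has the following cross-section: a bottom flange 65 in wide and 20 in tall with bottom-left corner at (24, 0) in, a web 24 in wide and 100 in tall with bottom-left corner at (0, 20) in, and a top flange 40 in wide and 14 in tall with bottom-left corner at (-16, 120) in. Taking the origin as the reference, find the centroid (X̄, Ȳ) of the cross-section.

bottom flange: A = 65 × 20 = 1300.00, centroid at (56.50, 10.00).
web: A = 24 × 100 = 2400.00, centroid at (12.00, 70.00).
top flange: A = 40 × 14 = 560.00, centroid at (4.00, 127.00).
ΣA = 4260.00 in², ΣAX̄ = 104490.00 in³, ΣAȲ = 252120.00 in³.
X̄ = 104490.00/4260.00 = 24.53 in; Ȳ = 252120.00/4260.00 = 59.18 in.

X̄ = 24.53 in, Ȳ = 59.18 in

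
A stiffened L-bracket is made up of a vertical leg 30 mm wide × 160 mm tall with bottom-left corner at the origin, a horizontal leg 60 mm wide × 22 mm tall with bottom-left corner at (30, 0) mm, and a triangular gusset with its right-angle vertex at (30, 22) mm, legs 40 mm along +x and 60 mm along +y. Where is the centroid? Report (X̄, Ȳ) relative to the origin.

vertical leg: A = 30 × 160 = 4800.00, centroid at (15.00, 80.00).
horizontal leg: A = 60 × 22 = 1320.00, centroid at (60.00, 11.00).
gusset: A = ½·40·60 = 1200.00, centroid at (43.33, 42.00).
ΣA = 7320.00 mm²
ΣAX̄ = (4800.00)(15.00) + (1320.00)(60.00) + (1200.00)(43.33) = 203200.00 mm³
ΣAȲ = (4800.00)(80.00) + (1320.00)(11.00) + (1200.00)(42.00) = 448920.00 mm³
X̄ = 203200.00 / 7320.00 = 27.76 mm
Ȳ = 448920.00 / 7320.00 = 61.33 mm

X̄ = 27.76 mm, Ȳ = 61.33 mm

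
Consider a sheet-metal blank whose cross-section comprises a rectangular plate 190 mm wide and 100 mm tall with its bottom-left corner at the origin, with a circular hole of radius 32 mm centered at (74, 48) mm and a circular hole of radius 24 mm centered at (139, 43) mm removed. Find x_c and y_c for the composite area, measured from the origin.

x_c = 94.14 mm, y_c = 51.37 mm

plate: A = 190 × 100 = 19000.00, centroid at (95.00, 50.00).
hole 1: A = −π·32² = -3216.99, centroid at (74.00, 48.00).
hole 2: A = −π·24² = -1809.56, centroid at (139.00, 43.00).
ΣA = 13973.45 mm², ΣAx_c = 1315414.20 mm³, ΣAy_c = 717773.47 mm³.
x_c = 1315414.20/13973.45 = 94.14 mm; y_c = 717773.47/13973.45 = 51.37 mm.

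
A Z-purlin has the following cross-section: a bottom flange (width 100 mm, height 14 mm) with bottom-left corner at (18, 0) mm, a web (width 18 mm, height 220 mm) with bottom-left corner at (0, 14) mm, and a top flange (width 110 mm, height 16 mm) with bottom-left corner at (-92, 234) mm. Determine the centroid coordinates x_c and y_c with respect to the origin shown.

x_c = 9.23 mm, y_c = 130.16 mm

Part | A | x̄ᵢ | ȳᵢ | A·x̄ᵢ | A·ȳᵢ
bottom flange | 1400.00 | 68.00 | 7.00 | 95200.00 | 9800.00
web | 3960.00 | 9.00 | 124.00 | 35640.00 | 491040.00
top flange | 1760.00 | -37.00 | 242.00 | -65120.00 | 425920.00
Σ | 7120.00 |  |  | 65720.00 | 926760.00
x_c = 65720.00 / 7120.00 = 9.23 mm
y_c = 926760.00 / 7120.00 = 130.16 mm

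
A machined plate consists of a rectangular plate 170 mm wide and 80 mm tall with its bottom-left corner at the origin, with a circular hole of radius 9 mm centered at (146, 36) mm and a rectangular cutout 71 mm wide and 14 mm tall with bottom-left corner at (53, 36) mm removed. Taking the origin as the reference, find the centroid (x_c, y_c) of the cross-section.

x_c = 83.46 mm, y_c = 39.84 mm

Part | A | x̄ᵢ | ȳᵢ | A·x̄ᵢ | A·ȳᵢ
plate | 13600.00 | 85.00 | 40.00 | 1156000.00 | 544000.00
hole 1 | -254.47 | 146.00 | 36.00 | -37152.47 | -9160.88
hole 2 | -994.00 | 88.50 | 43.00 | -87969.00 | -42742.00
Σ | 12351.53 |  |  | 1030878.53 | 492097.12
x_c = 1030878.53 / 12351.53 = 83.46 mm
y_c = 492097.12 / 12351.53 = 39.84 mm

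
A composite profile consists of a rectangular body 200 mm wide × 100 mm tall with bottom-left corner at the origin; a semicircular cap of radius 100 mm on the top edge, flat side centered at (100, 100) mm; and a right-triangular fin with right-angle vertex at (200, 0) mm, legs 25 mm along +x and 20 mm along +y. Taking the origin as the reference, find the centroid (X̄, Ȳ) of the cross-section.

Part | A | x̄ᵢ | ȳᵢ | A·x̄ᵢ | A·ȳᵢ
rectangular body | 20000.00 | 100.00 | 50.00 | 2000000.00 | 1000000.00
semicircular top | 15707.96 | 100.00 | 142.44 | 1570796.33 | 2237462.99
triangular fin | 250.00 | 208.33 | 6.67 | 52083.33 | 1666.67
Σ | 35957.96 |  |  | 3622879.66 | 3239129.66
X̄ = 3622879.66 / 35957.96 = 100.75 mm
Ȳ = 3239129.66 / 35957.96 = 90.08 mm

X̄ = 100.75 mm, Ȳ = 90.08 mm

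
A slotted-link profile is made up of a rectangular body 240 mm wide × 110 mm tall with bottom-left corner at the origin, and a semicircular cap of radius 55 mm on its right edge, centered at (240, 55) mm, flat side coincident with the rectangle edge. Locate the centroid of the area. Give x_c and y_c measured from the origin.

rectangular body: A = 240 × 110 = 26400.00, centroid at (120.00, 55.00).
semicircular end: A = ½π·55² = 4751.66, centroid at (263.34, 55.00).
ΣA = 31151.66 mm², ΣAx_c = 4419314.80 mm³, ΣAy_c = 1713341.24 mm³.
x_c = 4419314.80/31151.66 = 141.86 mm; y_c = 1713341.24/31151.66 = 55.00 mm.

x_c = 141.86 mm, y_c = 55.00 mm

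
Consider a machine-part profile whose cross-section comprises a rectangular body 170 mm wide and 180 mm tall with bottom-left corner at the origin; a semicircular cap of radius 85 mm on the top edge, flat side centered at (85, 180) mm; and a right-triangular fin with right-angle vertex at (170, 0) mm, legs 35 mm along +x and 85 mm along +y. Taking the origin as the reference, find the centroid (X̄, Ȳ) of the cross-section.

rectangular body: A = 170 × 180 = 30600.00, centroid at (85.00, 90.00).
semicircular top: A = ½π·85² = 11349.00, centroid at (85.00, 216.08).
triangular fin: A = ½·35·85 = 1487.50, centroid at (181.67, 28.33).
ΣA = 43436.50 mm²
ΣAX̄ = (30600.00)(85.00) + (11349.00)(85.00) + (1487.50)(181.67) = 3835894.46 mm³
ΣAȲ = (30600.00)(90.00) + (11349.00)(216.08) + (1487.50)(28.33) = 5248383.12 mm³
X̄ = 3835894.46 / 43436.50 = 88.31 mm
Ȳ = 5248383.12 / 43436.50 = 120.83 mm

X̄ = 88.31 mm, Ȳ = 120.83 mm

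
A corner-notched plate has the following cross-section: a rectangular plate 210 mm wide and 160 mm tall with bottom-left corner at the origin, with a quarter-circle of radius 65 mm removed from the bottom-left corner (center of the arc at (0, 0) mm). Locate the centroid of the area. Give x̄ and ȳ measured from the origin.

plate: A = 210 × 160 = 33600.00, centroid at (105.00, 80.00).
removed quarter-circle: A = −¼π·65² = -3318.31, centroid at (27.59, 27.59).
ΣA = 30281.69 mm²
ΣAx̄ = (33600.00)(105.00) + (-3318.31)(27.59) = 3436458.33 mm³
ΣAȳ = (33600.00)(80.00) + (-3318.31)(27.59) = 2596458.33 mm³
x̄ = 3436458.33 / 30281.69 = 113.48 mm
ȳ = 2596458.33 / 30281.69 = 85.74 mm

x̄ = 113.48 mm, ȳ = 85.74 mm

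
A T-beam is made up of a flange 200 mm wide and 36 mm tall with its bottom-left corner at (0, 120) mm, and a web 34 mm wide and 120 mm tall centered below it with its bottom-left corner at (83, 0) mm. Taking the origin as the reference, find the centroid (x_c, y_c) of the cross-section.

x_c = 100.00 mm, y_c = 109.79 mm

web: A = 34 × 120 = 4080.00, centroid at (100.00, 60.00).
flange: A = 200 × 36 = 7200.00, centroid at (100.00, 138.00).
ΣA = 11280.00 mm²
ΣAx_c = (4080.00)(100.00) + (7200.00)(100.00) = 1128000.00 mm³
ΣAy_c = (4080.00)(60.00) + (7200.00)(138.00) = 1238400.00 mm³
x_c = 1128000.00 / 11280.00 = 100.00 mm
y_c = 1238400.00 / 11280.00 = 109.79 mm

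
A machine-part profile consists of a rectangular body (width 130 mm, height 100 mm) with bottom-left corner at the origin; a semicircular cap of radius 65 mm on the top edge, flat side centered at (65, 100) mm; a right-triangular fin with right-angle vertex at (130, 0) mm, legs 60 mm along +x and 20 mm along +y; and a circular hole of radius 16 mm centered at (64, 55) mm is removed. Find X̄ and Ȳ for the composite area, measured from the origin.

rectangular body: A = 130 × 100 = 13000.00, centroid at (65.00, 50.00).
semicircular top: A = ½π·65² = 6636.61, centroid at (65.00, 127.59).
triangular fin: A = ½·60·20 = 600.00, centroid at (150.00, 6.67).
hole: A = −π·16² = -804.25, centroid at (64.00, 55.00).
ΣA = 19432.37 mm²
ΣAX̄ = (13000.00)(65.00) + (6636.61)(65.00) + (600.00)(150.00) + (-804.25)(64.00) = 1314908.09 mm³
ΣAȲ = (13000.00)(50.00) + (6636.61)(127.59) + (600.00)(6.67) + (-804.25)(55.00) = 1456511.16 mm³
X̄ = 1314908.09 / 19432.37 = 67.67 mm
Ȳ = 1456511.16 / 19432.37 = 74.95 mm

X̄ = 67.67 mm, Ȳ = 74.95 mm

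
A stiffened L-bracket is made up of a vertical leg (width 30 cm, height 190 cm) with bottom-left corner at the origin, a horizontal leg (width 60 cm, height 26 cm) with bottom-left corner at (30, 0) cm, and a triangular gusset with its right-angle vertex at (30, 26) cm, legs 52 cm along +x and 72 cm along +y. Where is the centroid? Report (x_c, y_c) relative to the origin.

x_c = 29.32 cm, y_c = 71.77 cm

Part | A | x̄ᵢ | ȳᵢ | A·x̄ᵢ | A·ȳᵢ
vertical leg | 5700.00 | 15.00 | 95.00 | 85500.00 | 541500.00
horizontal leg | 1560.00 | 60.00 | 13.00 | 93600.00 | 20280.00
gusset | 1872.00 | 47.33 | 50.00 | 88608.00 | 93600.00
Σ | 9132.00 |  |  | 267708.00 | 655380.00
x_c = 267708.00 / 9132.00 = 29.32 cm
y_c = 655380.00 / 9132.00 = 71.77 cm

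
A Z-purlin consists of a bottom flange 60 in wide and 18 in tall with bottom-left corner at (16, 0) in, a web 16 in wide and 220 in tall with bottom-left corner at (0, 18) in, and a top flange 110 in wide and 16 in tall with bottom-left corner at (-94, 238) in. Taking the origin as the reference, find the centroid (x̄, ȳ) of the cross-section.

x̄ = 1.45 in, ȳ = 140.45 in

Part | A | x̄ᵢ | ȳᵢ | A·x̄ᵢ | A·ȳᵢ
bottom flange | 1080.00 | 46.00 | 9.00 | 49680.00 | 9720.00
web | 3520.00 | 8.00 | 128.00 | 28160.00 | 450560.00
top flange | 1760.00 | -39.00 | 246.00 | -68640.00 | 432960.00
Σ | 6360.00 |  |  | 9200.00 | 893240.00
x̄ = 9200.00 / 6360.00 = 1.45 in
ȳ = 893240.00 / 6360.00 = 140.45 in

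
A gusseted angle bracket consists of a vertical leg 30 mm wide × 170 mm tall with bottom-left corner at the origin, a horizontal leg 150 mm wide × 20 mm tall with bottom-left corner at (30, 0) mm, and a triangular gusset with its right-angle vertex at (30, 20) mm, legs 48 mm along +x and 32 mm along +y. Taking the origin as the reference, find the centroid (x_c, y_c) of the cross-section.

x_c = 48.13 mm, y_c = 54.92 mm

vertical leg: A = 30 × 170 = 5100.00, centroid at (15.00, 85.00).
horizontal leg: A = 150 × 20 = 3000.00, centroid at (105.00, 10.00).
gusset: A = ½·48·32 = 768.00, centroid at (46.00, 30.67).
ΣA = 8868.00 mm², ΣAx_c = 426828.00 mm³, ΣAy_c = 487052.00 mm³.
x_c = 426828.00/8868.00 = 48.13 mm; y_c = 487052.00/8868.00 = 54.92 mm.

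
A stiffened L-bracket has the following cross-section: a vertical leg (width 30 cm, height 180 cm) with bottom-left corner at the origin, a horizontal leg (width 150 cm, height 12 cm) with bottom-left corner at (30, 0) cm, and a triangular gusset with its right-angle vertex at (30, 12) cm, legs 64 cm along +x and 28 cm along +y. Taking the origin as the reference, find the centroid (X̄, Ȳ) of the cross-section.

vertical leg: A = 30 × 180 = 5400.00, centroid at (15.00, 90.00).
horizontal leg: A = 150 × 12 = 1800.00, centroid at (105.00, 6.00).
gusset: A = ½·64·28 = 896.00, centroid at (51.33, 21.33).
ΣA = 8096.00 cm², ΣAX̄ = 315994.67 cm³, ΣAȲ = 515914.67 cm³.
X̄ = 315994.67/8096.00 = 39.03 cm; Ȳ = 515914.67/8096.00 = 63.72 cm.

X̄ = 39.03 cm, Ȳ = 63.72 cm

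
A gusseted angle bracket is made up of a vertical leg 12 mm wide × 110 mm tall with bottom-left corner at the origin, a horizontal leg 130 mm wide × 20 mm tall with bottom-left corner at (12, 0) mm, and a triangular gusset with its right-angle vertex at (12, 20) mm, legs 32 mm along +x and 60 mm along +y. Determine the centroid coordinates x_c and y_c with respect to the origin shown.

x_c = 47.11 mm, y_c = 28.07 mm

vertical leg: A = 12 × 110 = 1320.00, centroid at (6.00, 55.00).
horizontal leg: A = 130 × 20 = 2600.00, centroid at (77.00, 10.00).
gusset: A = ½·32·60 = 960.00, centroid at (22.67, 40.00).
ΣA = 4880.00 mm²
ΣAx_c = (1320.00)(6.00) + (2600.00)(77.00) + (960.00)(22.67) = 229880.00 mm³
ΣAy_c = (1320.00)(55.00) + (2600.00)(10.00) + (960.00)(40.00) = 137000.00 mm³
x_c = 229880.00 / 4880.00 = 47.11 mm
y_c = 137000.00 / 4880.00 = 28.07 mm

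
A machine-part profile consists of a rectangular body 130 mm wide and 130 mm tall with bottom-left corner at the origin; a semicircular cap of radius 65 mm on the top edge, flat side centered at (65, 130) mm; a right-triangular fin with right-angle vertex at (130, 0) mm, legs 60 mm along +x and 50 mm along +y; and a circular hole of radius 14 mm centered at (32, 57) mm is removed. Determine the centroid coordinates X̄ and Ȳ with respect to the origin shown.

Part | A | x̄ᵢ | ȳᵢ | A·x̄ᵢ | A·ȳᵢ
rectangular body | 16900.00 | 65.00 | 65.00 | 1098500.00 | 1098500.00
semicircular top | 6636.61 | 65.00 | 157.59 | 431379.94 | 1045843.22
triangular fin | 1500.00 | 150.00 | 16.67 | 225000.00 | 25000.00
hole | -615.75 | 32.00 | 57.00 | -19704.07 | -35097.87
Σ | 24420.86 |  |  | 1735175.87 | 2134245.34
X̄ = 1735175.87 / 24420.86 = 71.05 mm
Ȳ = 2134245.34 / 24420.86 = 87.39 mm

X̄ = 71.05 mm, Ȳ = 87.39 mm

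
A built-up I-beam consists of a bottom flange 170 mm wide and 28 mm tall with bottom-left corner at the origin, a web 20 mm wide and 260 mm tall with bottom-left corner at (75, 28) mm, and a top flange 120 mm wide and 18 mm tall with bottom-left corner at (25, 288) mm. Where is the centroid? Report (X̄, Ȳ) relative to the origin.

bottom flange: A = 170 × 28 = 4760.00, centroid at (85.00, 14.00).
web: A = 20 × 260 = 5200.00, centroid at (85.00, 158.00).
top flange: A = 120 × 18 = 2160.00, centroid at (85.00, 297.00).
ΣA = 12120.00 mm²
ΣAX̄ = (4760.00)(85.00) + (5200.00)(85.00) + (2160.00)(85.00) = 1030200.00 mm³
ΣAȲ = (4760.00)(14.00) + (5200.00)(158.00) + (2160.00)(297.00) = 1529760.00 mm³
X̄ = 1030200.00 / 12120.00 = 85.00 mm
Ȳ = 1529760.00 / 12120.00 = 126.22 mm

X̄ = 85.00 mm, Ȳ = 126.22 mm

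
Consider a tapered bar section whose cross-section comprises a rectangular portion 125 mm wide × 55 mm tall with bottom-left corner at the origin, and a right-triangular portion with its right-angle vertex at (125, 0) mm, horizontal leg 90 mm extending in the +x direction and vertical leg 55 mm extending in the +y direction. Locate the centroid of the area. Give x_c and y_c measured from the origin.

x_c = 86.99 mm, y_c = 25.07 mm

rectangular portion: A = 125 × 55 = 6875.00, centroid at (62.50, 27.50).
triangular portion: A = ½·90·55 = 2475.00, centroid at (155.00, 18.33).
ΣA = 9350.00 mm², ΣAx_c = 813312.50 mm³, ΣAy_c = 234437.50 mm³.
x_c = 813312.50/9350.00 = 86.99 mm; y_c = 234437.50/9350.00 = 25.07 mm.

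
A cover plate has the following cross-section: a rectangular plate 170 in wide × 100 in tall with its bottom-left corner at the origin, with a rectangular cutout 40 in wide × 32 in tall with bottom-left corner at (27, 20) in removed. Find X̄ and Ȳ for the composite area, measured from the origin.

X̄ = 88.09 in, Ȳ = 51.14 in

plate: A = 170 × 100 = 17000.00, centroid at (85.00, 50.00).
hole: A = −(40 × 32) = -1280.00, centroid at (47.00, 36.00).
ΣA = 15720.00 in²
ΣAX̄ = (17000.00)(85.00) + (-1280.00)(47.00) = 1384840.00 in³
ΣAȲ = (17000.00)(50.00) + (-1280.00)(36.00) = 803920.00 in³
X̄ = 1384840.00 / 15720.00 = 88.09 in
Ȳ = 803920.00 / 15720.00 = 51.14 in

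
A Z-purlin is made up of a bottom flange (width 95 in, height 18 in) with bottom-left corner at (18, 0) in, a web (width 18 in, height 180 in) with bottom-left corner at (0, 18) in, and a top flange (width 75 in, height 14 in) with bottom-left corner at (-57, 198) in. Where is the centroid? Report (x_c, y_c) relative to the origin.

Part | A | x̄ᵢ | ȳᵢ | A·x̄ᵢ | A·ȳᵢ
bottom flange | 1710.00 | 65.50 | 9.00 | 112005.00 | 15390.00
web | 3240.00 | 9.00 | 108.00 | 29160.00 | 349920.00
top flange | 1050.00 | -19.50 | 205.00 | -20475.00 | 215250.00
Σ | 6000.00 |  |  | 120690.00 | 580560.00
x_c = 120690.00 / 6000.00 = 20.11 in
y_c = 580560.00 / 6000.00 = 96.76 in

x_c = 20.11 in, y_c = 96.76 in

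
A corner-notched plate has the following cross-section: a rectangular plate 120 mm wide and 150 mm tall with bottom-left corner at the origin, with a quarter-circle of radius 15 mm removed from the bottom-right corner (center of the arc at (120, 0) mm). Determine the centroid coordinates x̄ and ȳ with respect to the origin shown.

Part | A | x̄ᵢ | ȳᵢ | A·x̄ᵢ | A·ȳᵢ
plate | 18000.00 | 60.00 | 75.00 | 1080000.00 | 1350000.00
removed quarter-circle | -176.71 | 113.63 | 6.37 | -20080.75 | -1125.00
Σ | 17823.29 |  |  | 1059919.25 | 1348875.00
x̄ = 1059919.25 / 17823.29 = 59.47 mm
ȳ = 1348875.00 / 17823.29 = 75.68 mm

x̄ = 59.47 mm, ȳ = 75.68 mm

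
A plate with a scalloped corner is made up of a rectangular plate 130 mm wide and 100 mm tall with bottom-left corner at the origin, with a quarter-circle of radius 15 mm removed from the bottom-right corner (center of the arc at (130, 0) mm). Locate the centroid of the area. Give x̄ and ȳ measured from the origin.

x̄ = 64.19 mm, ȳ = 50.60 mm

Part | A | x̄ᵢ | ȳᵢ | A·x̄ᵢ | A·ȳᵢ
plate | 13000.00 | 65.00 | 50.00 | 845000.00 | 650000.00
removed quarter-circle | -176.71 | 123.63 | 6.37 | -21847.90 | -1125.00
Σ | 12823.29 |  |  | 823152.10 | 648875.00
x̄ = 823152.10 / 12823.29 = 64.19 mm
ȳ = 648875.00 / 12823.29 = 50.60 mm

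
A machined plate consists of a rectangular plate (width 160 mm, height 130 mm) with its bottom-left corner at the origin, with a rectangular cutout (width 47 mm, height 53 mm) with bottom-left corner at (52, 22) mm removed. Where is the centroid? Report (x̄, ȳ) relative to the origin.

Part | A | x̄ᵢ | ȳᵢ | A·x̄ᵢ | A·ȳᵢ
plate | 20800.00 | 80.00 | 65.00 | 1664000.00 | 1352000.00
hole | -2491.00 | 75.50 | 48.50 | -188070.50 | -120813.50
Σ | 18309.00 |  |  | 1475929.50 | 1231186.50
x̄ = 1475929.50 / 18309.00 = 80.61 mm
ȳ = 1231186.50 / 18309.00 = 67.24 mm

x̄ = 80.61 mm, ȳ = 67.24 mm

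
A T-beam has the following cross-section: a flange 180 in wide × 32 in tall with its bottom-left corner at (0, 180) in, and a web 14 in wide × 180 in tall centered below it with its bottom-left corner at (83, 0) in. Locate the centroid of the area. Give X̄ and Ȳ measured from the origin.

web: A = 14 × 180 = 2520.00, centroid at (90.00, 90.00).
flange: A = 180 × 32 = 5760.00, centroid at (90.00, 196.00).
ΣA = 8280.00 in², ΣAX̄ = 745200.00 in³, ΣAȲ = 1355760.00 in³.
X̄ = 745200.00/8280.00 = 90.00 in; Ȳ = 1355760.00/8280.00 = 163.74 in.

X̄ = 90.00 in, Ȳ = 163.74 in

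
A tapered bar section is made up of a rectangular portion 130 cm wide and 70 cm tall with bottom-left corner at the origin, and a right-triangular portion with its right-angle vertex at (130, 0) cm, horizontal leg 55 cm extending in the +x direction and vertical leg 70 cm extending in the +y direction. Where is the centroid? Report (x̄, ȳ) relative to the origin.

rectangular portion: A = 130 × 70 = 9100.00, centroid at (65.00, 35.00).
triangular portion: A = ½·55·70 = 1925.00, centroid at (148.33, 23.33).
ΣA = 11025.00 cm², ΣAx̄ = 877041.67 cm³, ΣAȳ = 363416.67 cm³.
x̄ = 877041.67/11025.00 = 79.55 cm; ȳ = 363416.67/11025.00 = 32.96 cm.

x̄ = 79.55 cm, ȳ = 32.96 cm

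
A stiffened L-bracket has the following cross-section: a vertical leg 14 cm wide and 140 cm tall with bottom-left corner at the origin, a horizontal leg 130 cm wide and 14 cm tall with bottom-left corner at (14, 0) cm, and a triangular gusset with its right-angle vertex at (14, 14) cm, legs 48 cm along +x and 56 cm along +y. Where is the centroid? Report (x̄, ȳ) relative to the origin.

x̄ = 38.61 cm, ȳ = 37.83 cm

vertical leg: A = 14 × 140 = 1960.00, centroid at (7.00, 70.00).
horizontal leg: A = 130 × 14 = 1820.00, centroid at (79.00, 7.00).
gusset: A = ½·48·56 = 1344.00, centroid at (30.00, 32.67).
ΣA = 5124.00 cm²
ΣAx̄ = (1960.00)(7.00) + (1820.00)(79.00) + (1344.00)(30.00) = 197820.00 cm³
ΣAȳ = (1960.00)(70.00) + (1820.00)(7.00) + (1344.00)(32.67) = 193844.00 cm³
x̄ = 197820.00 / 5124.00 = 38.61 cm
ȳ = 193844.00 / 5124.00 = 37.83 cm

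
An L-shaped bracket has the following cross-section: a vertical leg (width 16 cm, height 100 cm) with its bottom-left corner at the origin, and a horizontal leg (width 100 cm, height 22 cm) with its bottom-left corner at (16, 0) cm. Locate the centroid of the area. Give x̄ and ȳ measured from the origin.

Part | A | x̄ᵢ | ȳᵢ | A·x̄ᵢ | A·ȳᵢ
vertical leg | 1600.00 | 8.00 | 50.00 | 12800.00 | 80000.00
horizontal leg | 2200.00 | 66.00 | 11.00 | 145200.00 | 24200.00
Σ | 3800.00 |  |  | 158000.00 | 104200.00
x̄ = 158000.00 / 3800.00 = 41.58 cm
ȳ = 104200.00 / 3800.00 = 27.42 cm

x̄ = 41.58 cm, ȳ = 27.42 cm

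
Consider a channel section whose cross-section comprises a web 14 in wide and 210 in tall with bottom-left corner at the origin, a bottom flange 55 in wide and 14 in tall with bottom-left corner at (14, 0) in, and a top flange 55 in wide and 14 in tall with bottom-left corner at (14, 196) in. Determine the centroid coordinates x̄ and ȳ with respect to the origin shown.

x̄ = 18.86 in, ȳ = 105.00 in

web: A = 14 × 210 = 2940.00, centroid at (7.00, 105.00).
bottom flange: A = 55 × 14 = 770.00, centroid at (41.50, 7.00).
top flange: A = 55 × 14 = 770.00, centroid at (41.50, 203.00).
ΣA = 4480.00 in², ΣAx̄ = 84490.00 in³, ΣAȳ = 470400.00 in³.
x̄ = 84490.00/4480.00 = 18.86 in; ȳ = 470400.00/4480.00 = 105.00 in.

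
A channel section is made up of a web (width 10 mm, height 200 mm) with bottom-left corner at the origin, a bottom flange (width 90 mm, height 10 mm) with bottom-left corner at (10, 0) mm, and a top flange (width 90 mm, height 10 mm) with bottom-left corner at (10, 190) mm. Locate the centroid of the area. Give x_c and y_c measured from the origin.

x_c = 28.68 mm, y_c = 100.00 mm

web: A = 10 × 200 = 2000.00, centroid at (5.00, 100.00).
bottom flange: A = 90 × 10 = 900.00, centroid at (55.00, 5.00).
top flange: A = 90 × 10 = 900.00, centroid at (55.00, 195.00).
ΣA = 3800.00 mm²
ΣAx_c = (2000.00)(5.00) + (900.00)(55.00) + (900.00)(55.00) = 109000.00 mm³
ΣAy_c = (2000.00)(100.00) + (900.00)(5.00) + (900.00)(195.00) = 380000.00 mm³
x_c = 109000.00 / 3800.00 = 28.68 mm
y_c = 380000.00 / 3800.00 = 100.00 mm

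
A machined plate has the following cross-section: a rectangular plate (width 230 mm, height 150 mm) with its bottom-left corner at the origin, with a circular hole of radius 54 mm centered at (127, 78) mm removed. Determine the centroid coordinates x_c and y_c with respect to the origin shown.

x_c = 110.66 mm, y_c = 73.92 mm

plate: A = 230 × 150 = 34500.00, centroid at (115.00, 75.00).
hole: A = −π·54² = -9160.88, centroid at (127.00, 78.00).
ΣA = 25339.12 mm²
ΣAx_c = (34500.00)(115.00) + (-9160.88)(127.00) = 2804067.71 mm³
ΣAy_c = (34500.00)(75.00) + (-9160.88)(78.00) = 1872951.03 mm³
x_c = 2804067.71 / 25339.12 = 110.66 mm
y_c = 1872951.03 / 25339.12 = 73.92 mm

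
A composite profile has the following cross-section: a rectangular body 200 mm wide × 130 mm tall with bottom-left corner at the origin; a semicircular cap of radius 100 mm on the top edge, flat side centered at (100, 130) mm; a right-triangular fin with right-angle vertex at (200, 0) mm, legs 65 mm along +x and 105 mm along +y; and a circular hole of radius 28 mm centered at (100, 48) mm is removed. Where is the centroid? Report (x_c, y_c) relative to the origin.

Part | A | x̄ᵢ | ȳᵢ | A·x̄ᵢ | A·ȳᵢ
rectangular body | 26000.00 | 100.00 | 65.00 | 2600000.00 | 1690000.00
semicircular top | 15707.96 | 100.00 | 172.44 | 1570796.33 | 2708701.89
triangular fin | 3412.50 | 221.67 | 35.00 | 756437.50 | 119437.50
hole | -2463.01 | 100.00 | 48.00 | -246300.86 | -118224.41
Σ | 42657.45 |  |  | 4680932.96 | 4399914.98
x_c = 4680932.96 / 42657.45 = 109.73 mm
y_c = 4399914.98 / 42657.45 = 103.15 mm

x_c = 109.73 mm, y_c = 103.15 mm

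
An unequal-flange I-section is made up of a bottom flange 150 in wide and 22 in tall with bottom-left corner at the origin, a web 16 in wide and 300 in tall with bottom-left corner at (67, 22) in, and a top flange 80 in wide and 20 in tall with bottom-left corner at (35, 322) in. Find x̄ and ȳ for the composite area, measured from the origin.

x̄ = 75.00 in, ȳ = 143.62 in

bottom flange: A = 150 × 22 = 3300.00, centroid at (75.00, 11.00).
web: A = 16 × 300 = 4800.00, centroid at (75.00, 172.00).
top flange: A = 80 × 20 = 1600.00, centroid at (75.00, 332.00).
ΣA = 9700.00 in²
ΣAx̄ = (3300.00)(75.00) + (4800.00)(75.00) + (1600.00)(75.00) = 727500.00 in³
ΣAȳ = (3300.00)(11.00) + (4800.00)(172.00) + (1600.00)(332.00) = 1393100.00 in³
x̄ = 727500.00 / 9700.00 = 75.00 in
ȳ = 1393100.00 / 9700.00 = 143.62 in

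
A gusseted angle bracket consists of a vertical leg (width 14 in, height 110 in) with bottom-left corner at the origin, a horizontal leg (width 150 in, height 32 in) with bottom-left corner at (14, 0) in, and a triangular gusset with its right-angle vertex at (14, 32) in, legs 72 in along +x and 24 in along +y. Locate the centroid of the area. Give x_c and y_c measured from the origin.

x_c = 65.35 in, y_c = 27.22 in

vertical leg: A = 14 × 110 = 1540.00, centroid at (7.00, 55.00).
horizontal leg: A = 150 × 32 = 4800.00, centroid at (89.00, 16.00).
gusset: A = ½·72·24 = 864.00, centroid at (38.00, 40.00).
ΣA = 7204.00 in², ΣAx_c = 470812.00 in³, ΣAy_c = 196060.00 in³.
x_c = 470812.00/7204.00 = 65.35 in; y_c = 196060.00/7204.00 = 27.22 in.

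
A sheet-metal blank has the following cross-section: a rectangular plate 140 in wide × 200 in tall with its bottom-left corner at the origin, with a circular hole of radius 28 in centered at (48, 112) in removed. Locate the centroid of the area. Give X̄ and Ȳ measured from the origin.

plate: A = 140 × 200 = 28000.00, centroid at (70.00, 100.00).
hole: A = −π·28² = -2463.01, centroid at (48.00, 112.00).
ΣA = 25536.99 in², ΣAX̄ = 1841775.59 in³, ΣAȲ = 2524143.03 in³.
X̄ = 1841775.59/25536.99 = 72.12 in; Ȳ = 2524143.03/25536.99 = 98.84 in.

X̄ = 72.12 in, Ȳ = 98.84 in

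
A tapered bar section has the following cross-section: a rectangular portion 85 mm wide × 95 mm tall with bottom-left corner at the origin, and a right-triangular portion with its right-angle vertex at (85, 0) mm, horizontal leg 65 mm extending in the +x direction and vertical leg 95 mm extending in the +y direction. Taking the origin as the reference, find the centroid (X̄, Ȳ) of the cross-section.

X̄ = 60.25 mm, Ȳ = 43.12 mm

Part | A | x̄ᵢ | ȳᵢ | A·x̄ᵢ | A·ȳᵢ
rectangular portion | 8075.00 | 42.50 | 47.50 | 343187.50 | 383562.50
triangular portion | 3087.50 | 106.67 | 31.67 | 329333.33 | 97770.83
Σ | 11162.50 |  |  | 672520.83 | 481333.33
X̄ = 672520.83 / 11162.50 = 60.25 mm
Ȳ = 481333.33 / 11162.50 = 43.12 mm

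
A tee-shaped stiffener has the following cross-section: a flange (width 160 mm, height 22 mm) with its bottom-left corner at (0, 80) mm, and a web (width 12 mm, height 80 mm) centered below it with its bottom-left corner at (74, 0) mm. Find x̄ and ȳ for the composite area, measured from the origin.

x̄ = 80.00 mm, ȳ = 80.07 mm

web: A = 12 × 80 = 960.00, centroid at (80.00, 40.00).
flange: A = 160 × 22 = 3520.00, centroid at (80.00, 91.00).
ΣA = 4480.00 mm², ΣAx̄ = 358400.00 mm³, ΣAȳ = 358720.00 mm³.
x̄ = 358400.00/4480.00 = 80.00 mm; ȳ = 358720.00/4480.00 = 80.07 mm.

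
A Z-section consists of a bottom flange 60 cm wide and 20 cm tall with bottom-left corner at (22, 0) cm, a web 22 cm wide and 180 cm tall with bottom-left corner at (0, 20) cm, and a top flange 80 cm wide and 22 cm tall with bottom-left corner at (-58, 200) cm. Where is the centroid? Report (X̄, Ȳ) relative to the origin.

bottom flange: A = 60 × 20 = 1200.00, centroid at (52.00, 10.00).
web: A = 22 × 180 = 3960.00, centroid at (11.00, 110.00).
top flange: A = 80 × 22 = 1760.00, centroid at (-18.00, 211.00).
ΣA = 6920.00 cm², ΣAX̄ = 74280.00 cm³, ΣAȲ = 818960.00 cm³.
X̄ = 74280.00/6920.00 = 10.73 cm; Ȳ = 818960.00/6920.00 = 118.35 cm.

X̄ = 10.73 cm, Ȳ = 118.35 cm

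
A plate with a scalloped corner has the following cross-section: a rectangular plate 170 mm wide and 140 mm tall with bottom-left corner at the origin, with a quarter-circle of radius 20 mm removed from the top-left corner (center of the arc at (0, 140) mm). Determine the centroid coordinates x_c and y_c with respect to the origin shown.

x_c = 86.02 mm, y_c = 69.18 mm

plate: A = 170 × 140 = 23800.00, centroid at (85.00, 70.00).
removed quarter-circle: A = −¼π·20² = -314.16, centroid at (8.49, 131.51).
ΣA = 23485.84 mm², ΣAx_c = 2020333.33 mm³, ΣAy_c = 1624684.37 mm³.
x_c = 2020333.33/23485.84 = 86.02 mm; y_c = 1624684.37/23485.84 = 69.18 mm.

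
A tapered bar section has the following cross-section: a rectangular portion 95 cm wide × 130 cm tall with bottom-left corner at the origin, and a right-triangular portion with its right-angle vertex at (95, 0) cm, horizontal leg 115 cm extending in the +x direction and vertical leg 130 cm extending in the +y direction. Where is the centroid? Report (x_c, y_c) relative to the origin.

x_c = 79.86 cm, y_c = 56.83 cm

rectangular portion: A = 95 × 130 = 12350.00, centroid at (47.50, 65.00).
triangular portion: A = ½·115·130 = 7475.00, centroid at (133.33, 43.33).
ΣA = 19825.00 cm², ΣAx_c = 1583291.67 cm³, ΣAy_c = 1126666.67 cm³.
x_c = 1583291.67/19825.00 = 79.86 cm; y_c = 1126666.67/19825.00 = 56.83 cm.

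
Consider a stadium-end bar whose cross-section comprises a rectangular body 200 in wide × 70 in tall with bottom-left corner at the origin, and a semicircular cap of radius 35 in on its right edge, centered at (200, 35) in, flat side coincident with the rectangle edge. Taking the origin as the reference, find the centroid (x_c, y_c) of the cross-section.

Part | A | x̄ᵢ | ȳᵢ | A·x̄ᵢ | A·ȳᵢ
rectangular body | 14000.00 | 100.00 | 35.00 | 1400000.00 | 490000.00
semicircular end | 1924.23 | 214.85 | 35.00 | 413428.43 | 67347.89
Σ | 15924.23 |  |  | 1813428.43 | 557347.89
x_c = 1813428.43 / 15924.23 = 113.88 in
y_c = 557347.89 / 15924.23 = 35.00 in

x_c = 113.88 in, y_c = 35.00 in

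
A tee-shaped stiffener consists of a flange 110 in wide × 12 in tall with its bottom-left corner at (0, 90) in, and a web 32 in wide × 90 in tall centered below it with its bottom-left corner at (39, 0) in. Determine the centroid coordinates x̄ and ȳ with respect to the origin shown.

web: A = 32 × 90 = 2880.00, centroid at (55.00, 45.00).
flange: A = 110 × 12 = 1320.00, centroid at (55.00, 96.00).
ΣA = 4200.00 in², ΣAx̄ = 231000.00 in³, ΣAȳ = 256320.00 in³.
x̄ = 231000.00/4200.00 = 55.00 in; ȳ = 256320.00/4200.00 = 61.03 in.

x̄ = 55.00 in, ȳ = 61.03 in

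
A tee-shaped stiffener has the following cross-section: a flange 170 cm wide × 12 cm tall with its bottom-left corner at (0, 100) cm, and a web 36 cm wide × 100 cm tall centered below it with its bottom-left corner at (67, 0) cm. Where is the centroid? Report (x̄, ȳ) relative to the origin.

x̄ = 85.00 cm, ȳ = 70.26 cm

web: A = 36 × 100 = 3600.00, centroid at (85.00, 50.00).
flange: A = 170 × 12 = 2040.00, centroid at (85.00, 106.00).
ΣA = 5640.00 cm², ΣAx̄ = 479400.00 cm³, ΣAȳ = 396240.00 cm³.
x̄ = 479400.00/5640.00 = 85.00 cm; ȳ = 396240.00/5640.00 = 70.26 cm.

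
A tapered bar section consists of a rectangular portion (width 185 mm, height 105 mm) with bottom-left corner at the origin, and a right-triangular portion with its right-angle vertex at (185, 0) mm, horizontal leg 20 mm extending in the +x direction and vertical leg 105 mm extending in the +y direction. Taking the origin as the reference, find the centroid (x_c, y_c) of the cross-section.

x_c = 97.59 mm, y_c = 51.60 mm

rectangular portion: A = 185 × 105 = 19425.00, centroid at (92.50, 52.50).
triangular portion: A = ½·20·105 = 1050.00, centroid at (191.67, 35.00).
ΣA = 20475.00 mm², ΣAx_c = 1998062.50 mm³, ΣAy_c = 1056562.50 mm³.
x_c = 1998062.50/20475.00 = 97.59 mm; y_c = 1056562.50/20475.00 = 51.60 mm.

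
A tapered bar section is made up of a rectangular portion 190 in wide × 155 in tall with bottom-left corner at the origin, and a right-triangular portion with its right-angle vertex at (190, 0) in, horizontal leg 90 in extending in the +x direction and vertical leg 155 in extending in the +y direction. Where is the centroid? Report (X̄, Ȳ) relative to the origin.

X̄ = 118.94 in, Ȳ = 72.55 in

rectangular portion: A = 190 × 155 = 29450.00, centroid at (95.00, 77.50).
triangular portion: A = ½·90·155 = 6975.00, centroid at (220.00, 51.67).
ΣA = 36425.00 in²
ΣAX̄ = (29450.00)(95.00) + (6975.00)(220.00) = 4332250.00 in³
ΣAȲ = (29450.00)(77.50) + (6975.00)(51.67) = 2642750.00 in³
X̄ = 4332250.00 / 36425.00 = 118.94 in
Ȳ = 2642750.00 / 36425.00 = 72.55 in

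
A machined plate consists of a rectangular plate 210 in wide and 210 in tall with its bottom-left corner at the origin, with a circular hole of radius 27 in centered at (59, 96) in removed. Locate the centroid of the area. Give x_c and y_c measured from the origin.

plate: A = 210 × 210 = 44100.00, centroid at (105.00, 105.00).
hole: A = −π·27² = -2290.22, centroid at (59.00, 96.00).
ΣA = 41809.78 in²
ΣAx_c = (44100.00)(105.00) + (-2290.22)(59.00) = 4495376.96 in³
ΣAy_c = (44100.00)(105.00) + (-2290.22)(96.00) = 4410638.78 in³
x_c = 4495376.96 / 41809.78 = 107.52 in
y_c = 4410638.78 / 41809.78 = 105.49 in

x_c = 107.52 in, y_c = 105.49 in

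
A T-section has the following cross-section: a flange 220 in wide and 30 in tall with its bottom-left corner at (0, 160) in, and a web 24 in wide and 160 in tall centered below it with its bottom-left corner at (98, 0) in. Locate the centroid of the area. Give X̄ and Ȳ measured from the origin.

web: A = 24 × 160 = 3840.00, centroid at (110.00, 80.00).
flange: A = 220 × 30 = 6600.00, centroid at (110.00, 175.00).
ΣA = 10440.00 in²
ΣAX̄ = (3840.00)(110.00) + (6600.00)(110.00) = 1148400.00 in³
ΣAȲ = (3840.00)(80.00) + (6600.00)(175.00) = 1462200.00 in³
X̄ = 1148400.00 / 10440.00 = 110.00 in
Ȳ = 1462200.00 / 10440.00 = 140.06 in

X̄ = 110.00 in, Ȳ = 140.06 in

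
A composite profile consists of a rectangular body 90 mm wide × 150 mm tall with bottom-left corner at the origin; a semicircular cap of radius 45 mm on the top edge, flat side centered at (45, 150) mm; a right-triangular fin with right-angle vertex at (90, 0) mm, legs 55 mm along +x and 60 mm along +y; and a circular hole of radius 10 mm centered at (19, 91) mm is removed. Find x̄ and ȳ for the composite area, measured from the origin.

rectangular body: A = 90 × 150 = 13500.00, centroid at (45.00, 75.00).
semicircular top: A = ½π·45² = 3180.86, centroid at (45.00, 169.10).
triangular fin: A = ½·55·60 = 1650.00, centroid at (108.33, 20.00).
hole: A = −π·10² = -314.16, centroid at (19.00, 91.00).
ΣA = 18016.70 mm², ΣAx̄ = 923419.79 mm³, ΣAȳ = 1554790.89 mm³.
x̄ = 923419.79/18016.70 = 51.25 mm; ȳ = 1554790.89/18016.70 = 86.30 mm.

x̄ = 51.25 mm, ȳ = 86.30 mm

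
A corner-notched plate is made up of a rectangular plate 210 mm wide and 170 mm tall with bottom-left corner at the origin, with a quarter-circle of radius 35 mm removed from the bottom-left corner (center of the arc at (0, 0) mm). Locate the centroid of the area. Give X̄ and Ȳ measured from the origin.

Part | A | x̄ᵢ | ȳᵢ | A·x̄ᵢ | A·ȳᵢ
plate | 35700.00 | 105.00 | 85.00 | 3748500.00 | 3034500.00
removed quarter-circle | -962.11 | 14.85 | 14.85 | -14291.67 | -14291.67
Σ | 34737.89 |  |  | 3734208.33 | 3020208.33
X̄ = 3734208.33 / 34737.89 = 107.50 mm
Ȳ = 3020208.33 / 34737.89 = 86.94 mm

X̄ = 107.50 mm, Ȳ = 86.94 mm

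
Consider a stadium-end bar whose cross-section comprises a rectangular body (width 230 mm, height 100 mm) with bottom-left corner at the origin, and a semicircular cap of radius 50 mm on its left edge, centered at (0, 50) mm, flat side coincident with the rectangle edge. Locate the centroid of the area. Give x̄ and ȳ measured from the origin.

rectangular body: A = 230 × 100 = 23000.00, centroid at (115.00, 50.00).
semicircular end: A = ½π·50² = 3926.99, centroid at (-21.22, 50.00).
ΣA = 26926.99 mm²
ΣAx̄ = (23000.00)(115.00) + (3926.99)(-21.22) = 2561666.67 mm³
ΣAȳ = (23000.00)(50.00) + (3926.99)(50.00) = 1346349.54 mm³
x̄ = 2561666.67 / 26926.99 = 95.13 mm
ȳ = 1346349.54 / 26926.99 = 50.00 mm

x̄ = 95.13 mm, ȳ = 50.00 mm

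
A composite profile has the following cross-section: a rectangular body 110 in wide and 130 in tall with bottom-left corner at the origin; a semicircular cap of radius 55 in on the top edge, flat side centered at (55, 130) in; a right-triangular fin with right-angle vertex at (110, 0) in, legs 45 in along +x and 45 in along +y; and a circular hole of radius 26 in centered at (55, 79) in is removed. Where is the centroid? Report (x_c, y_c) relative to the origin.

x_c = 58.95 in, y_c = 83.92 in

rectangular body: A = 110 × 130 = 14300.00, centroid at (55.00, 65.00).
semicircular top: A = ½π·55² = 4751.66, centroid at (55.00, 153.34).
triangular fin: A = ½·45·45 = 1012.50, centroid at (125.00, 15.00).
hole: A = −π·26² = -2123.72, centroid at (55.00, 79.00).
ΣA = 17940.44 in², ΣAx_c = 1057599.32 in³, ΣAy_c = 1505546.21 in³.
x_c = 1057599.32/17940.44 = 58.95 in; y_c = 1505546.21/17940.44 = 83.92 in.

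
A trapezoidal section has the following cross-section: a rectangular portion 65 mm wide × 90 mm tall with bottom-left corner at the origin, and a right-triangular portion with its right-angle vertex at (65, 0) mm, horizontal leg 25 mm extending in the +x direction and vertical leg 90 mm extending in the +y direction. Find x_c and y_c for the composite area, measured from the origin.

x_c = 39.09 mm, y_c = 42.58 mm

rectangular portion: A = 65 × 90 = 5850.00, centroid at (32.50, 45.00).
triangular portion: A = ½·25·90 = 1125.00, centroid at (73.33, 30.00).
ΣA = 6975.00 mm²
ΣAx_c = (5850.00)(32.50) + (1125.00)(73.33) = 272625.00 mm³
ΣAy_c = (5850.00)(45.00) + (1125.00)(30.00) = 297000.00 mm³
x_c = 272625.00 / 6975.00 = 39.09 mm
y_c = 297000.00 / 6975.00 = 42.58 mm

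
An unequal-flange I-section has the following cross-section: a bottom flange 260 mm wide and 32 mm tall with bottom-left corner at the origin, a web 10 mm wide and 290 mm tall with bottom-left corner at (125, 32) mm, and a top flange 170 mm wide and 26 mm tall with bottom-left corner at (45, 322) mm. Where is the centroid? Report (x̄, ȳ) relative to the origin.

x̄ = 130.00 mm, ȳ = 136.01 mm

bottom flange: A = 260 × 32 = 8320.00, centroid at (130.00, 16.00).
web: A = 10 × 290 = 2900.00, centroid at (130.00, 177.00).
top flange: A = 170 × 26 = 4420.00, centroid at (130.00, 335.00).
ΣA = 15640.00 mm²
ΣAx̄ = (8320.00)(130.00) + (2900.00)(130.00) + (4420.00)(130.00) = 2033200.00 mm³
ΣAȳ = (8320.00)(16.00) + (2900.00)(177.00) + (4420.00)(335.00) = 2127120.00 mm³
x̄ = 2033200.00 / 15640.00 = 130.00 mm
ȳ = 2127120.00 / 15640.00 = 136.01 mm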